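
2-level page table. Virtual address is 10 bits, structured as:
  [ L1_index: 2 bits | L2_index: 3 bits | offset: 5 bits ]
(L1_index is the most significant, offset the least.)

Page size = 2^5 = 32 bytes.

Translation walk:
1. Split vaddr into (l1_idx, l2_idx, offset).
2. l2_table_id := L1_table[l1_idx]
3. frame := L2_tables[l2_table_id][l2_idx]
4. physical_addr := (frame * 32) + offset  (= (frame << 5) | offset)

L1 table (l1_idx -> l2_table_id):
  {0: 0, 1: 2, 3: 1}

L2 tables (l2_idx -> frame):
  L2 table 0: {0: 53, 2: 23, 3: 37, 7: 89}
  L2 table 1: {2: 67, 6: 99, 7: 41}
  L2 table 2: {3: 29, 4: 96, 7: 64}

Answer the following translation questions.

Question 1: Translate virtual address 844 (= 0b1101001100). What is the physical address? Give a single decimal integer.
vaddr = 844 = 0b1101001100
Split: l1_idx=3, l2_idx=2, offset=12
L1[3] = 1
L2[1][2] = 67
paddr = 67 * 32 + 12 = 2156

Answer: 2156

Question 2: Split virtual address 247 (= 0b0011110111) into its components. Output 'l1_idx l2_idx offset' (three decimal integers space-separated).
vaddr = 247 = 0b0011110111
  top 2 bits -> l1_idx = 0
  next 3 bits -> l2_idx = 7
  bottom 5 bits -> offset = 23

Answer: 0 7 23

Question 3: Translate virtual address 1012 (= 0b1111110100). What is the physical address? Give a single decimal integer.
vaddr = 1012 = 0b1111110100
Split: l1_idx=3, l2_idx=7, offset=20
L1[3] = 1
L2[1][7] = 41
paddr = 41 * 32 + 20 = 1332

Answer: 1332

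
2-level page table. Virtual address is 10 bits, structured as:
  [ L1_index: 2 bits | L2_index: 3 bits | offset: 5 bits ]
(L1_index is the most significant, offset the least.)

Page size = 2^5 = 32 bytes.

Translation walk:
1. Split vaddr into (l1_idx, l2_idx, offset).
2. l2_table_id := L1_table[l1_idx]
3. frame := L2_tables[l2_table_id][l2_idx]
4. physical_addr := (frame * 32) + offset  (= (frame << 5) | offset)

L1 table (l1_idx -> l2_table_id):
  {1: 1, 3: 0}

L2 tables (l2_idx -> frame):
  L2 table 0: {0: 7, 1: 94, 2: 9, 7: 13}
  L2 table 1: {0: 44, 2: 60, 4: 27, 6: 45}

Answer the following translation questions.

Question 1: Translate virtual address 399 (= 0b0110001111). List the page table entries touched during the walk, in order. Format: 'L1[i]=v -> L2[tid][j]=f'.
Answer: L1[1]=1 -> L2[1][4]=27

Derivation:
vaddr = 399 = 0b0110001111
Split: l1_idx=1, l2_idx=4, offset=15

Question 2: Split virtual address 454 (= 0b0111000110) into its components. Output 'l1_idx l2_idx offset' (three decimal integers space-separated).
Answer: 1 6 6

Derivation:
vaddr = 454 = 0b0111000110
  top 2 bits -> l1_idx = 1
  next 3 bits -> l2_idx = 6
  bottom 5 bits -> offset = 6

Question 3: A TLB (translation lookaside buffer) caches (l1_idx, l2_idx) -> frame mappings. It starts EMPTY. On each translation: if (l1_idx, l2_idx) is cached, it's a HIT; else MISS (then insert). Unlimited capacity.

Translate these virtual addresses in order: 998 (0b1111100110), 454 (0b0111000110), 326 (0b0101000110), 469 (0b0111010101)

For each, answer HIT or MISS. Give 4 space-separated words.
Answer: MISS MISS MISS HIT

Derivation:
vaddr=998: (3,7) not in TLB -> MISS, insert
vaddr=454: (1,6) not in TLB -> MISS, insert
vaddr=326: (1,2) not in TLB -> MISS, insert
vaddr=469: (1,6) in TLB -> HIT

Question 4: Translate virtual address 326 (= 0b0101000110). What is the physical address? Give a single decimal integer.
Answer: 1926

Derivation:
vaddr = 326 = 0b0101000110
Split: l1_idx=1, l2_idx=2, offset=6
L1[1] = 1
L2[1][2] = 60
paddr = 60 * 32 + 6 = 1926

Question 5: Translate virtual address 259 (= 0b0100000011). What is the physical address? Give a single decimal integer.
Answer: 1411

Derivation:
vaddr = 259 = 0b0100000011
Split: l1_idx=1, l2_idx=0, offset=3
L1[1] = 1
L2[1][0] = 44
paddr = 44 * 32 + 3 = 1411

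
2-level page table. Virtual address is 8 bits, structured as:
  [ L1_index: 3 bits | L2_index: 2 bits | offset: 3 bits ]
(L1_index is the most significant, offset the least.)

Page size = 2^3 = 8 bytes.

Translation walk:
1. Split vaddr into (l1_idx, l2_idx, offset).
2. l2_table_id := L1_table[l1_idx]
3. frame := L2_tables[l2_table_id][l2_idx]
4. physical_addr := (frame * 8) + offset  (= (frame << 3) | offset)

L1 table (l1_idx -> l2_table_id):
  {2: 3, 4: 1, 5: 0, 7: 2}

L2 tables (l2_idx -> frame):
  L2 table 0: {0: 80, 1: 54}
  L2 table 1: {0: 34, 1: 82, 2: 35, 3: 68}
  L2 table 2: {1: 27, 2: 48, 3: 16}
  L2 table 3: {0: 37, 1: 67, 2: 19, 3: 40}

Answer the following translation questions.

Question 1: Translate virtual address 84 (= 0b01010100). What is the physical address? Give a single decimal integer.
Answer: 156

Derivation:
vaddr = 84 = 0b01010100
Split: l1_idx=2, l2_idx=2, offset=4
L1[2] = 3
L2[3][2] = 19
paddr = 19 * 8 + 4 = 156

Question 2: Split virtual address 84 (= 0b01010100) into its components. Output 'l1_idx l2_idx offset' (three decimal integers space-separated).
Answer: 2 2 4

Derivation:
vaddr = 84 = 0b01010100
  top 3 bits -> l1_idx = 2
  next 2 bits -> l2_idx = 2
  bottom 3 bits -> offset = 4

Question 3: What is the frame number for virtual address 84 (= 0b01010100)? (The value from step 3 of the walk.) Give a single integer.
Answer: 19

Derivation:
vaddr = 84: l1_idx=2, l2_idx=2
L1[2] = 3; L2[3][2] = 19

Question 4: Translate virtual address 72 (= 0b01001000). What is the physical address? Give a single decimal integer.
Answer: 536

Derivation:
vaddr = 72 = 0b01001000
Split: l1_idx=2, l2_idx=1, offset=0
L1[2] = 3
L2[3][1] = 67
paddr = 67 * 8 + 0 = 536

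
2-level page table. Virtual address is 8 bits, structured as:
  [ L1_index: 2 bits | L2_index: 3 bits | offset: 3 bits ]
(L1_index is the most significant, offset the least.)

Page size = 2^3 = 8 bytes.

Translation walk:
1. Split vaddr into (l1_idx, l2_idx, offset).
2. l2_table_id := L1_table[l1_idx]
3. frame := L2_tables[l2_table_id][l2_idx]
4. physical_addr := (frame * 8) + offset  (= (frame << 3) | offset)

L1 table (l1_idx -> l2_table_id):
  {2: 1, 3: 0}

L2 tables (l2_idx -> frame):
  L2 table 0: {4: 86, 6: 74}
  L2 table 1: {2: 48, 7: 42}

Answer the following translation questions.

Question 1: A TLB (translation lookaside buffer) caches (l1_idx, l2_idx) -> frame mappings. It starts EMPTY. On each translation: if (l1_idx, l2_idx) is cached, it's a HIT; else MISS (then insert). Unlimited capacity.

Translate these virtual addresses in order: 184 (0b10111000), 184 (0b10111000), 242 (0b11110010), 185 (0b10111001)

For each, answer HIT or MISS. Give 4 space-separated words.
Answer: MISS HIT MISS HIT

Derivation:
vaddr=184: (2,7) not in TLB -> MISS, insert
vaddr=184: (2,7) in TLB -> HIT
vaddr=242: (3,6) not in TLB -> MISS, insert
vaddr=185: (2,7) in TLB -> HIT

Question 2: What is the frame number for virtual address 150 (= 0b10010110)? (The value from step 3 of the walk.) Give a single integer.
Answer: 48

Derivation:
vaddr = 150: l1_idx=2, l2_idx=2
L1[2] = 1; L2[1][2] = 48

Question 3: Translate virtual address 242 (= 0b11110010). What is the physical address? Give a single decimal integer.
vaddr = 242 = 0b11110010
Split: l1_idx=3, l2_idx=6, offset=2
L1[3] = 0
L2[0][6] = 74
paddr = 74 * 8 + 2 = 594

Answer: 594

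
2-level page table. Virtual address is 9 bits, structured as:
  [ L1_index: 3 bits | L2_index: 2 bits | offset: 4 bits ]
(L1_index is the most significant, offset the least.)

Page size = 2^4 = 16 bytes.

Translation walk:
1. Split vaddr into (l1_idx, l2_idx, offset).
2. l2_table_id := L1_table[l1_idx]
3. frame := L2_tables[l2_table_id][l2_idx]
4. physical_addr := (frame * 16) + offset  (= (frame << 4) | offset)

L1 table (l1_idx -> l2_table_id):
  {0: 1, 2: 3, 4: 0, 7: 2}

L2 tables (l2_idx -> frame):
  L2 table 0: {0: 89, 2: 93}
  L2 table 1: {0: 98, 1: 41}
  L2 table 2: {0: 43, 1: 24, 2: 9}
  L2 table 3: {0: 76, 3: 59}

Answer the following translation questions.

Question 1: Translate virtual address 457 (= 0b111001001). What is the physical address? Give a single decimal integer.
vaddr = 457 = 0b111001001
Split: l1_idx=7, l2_idx=0, offset=9
L1[7] = 2
L2[2][0] = 43
paddr = 43 * 16 + 9 = 697

Answer: 697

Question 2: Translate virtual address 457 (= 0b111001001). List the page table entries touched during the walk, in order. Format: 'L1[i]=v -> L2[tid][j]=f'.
vaddr = 457 = 0b111001001
Split: l1_idx=7, l2_idx=0, offset=9

Answer: L1[7]=2 -> L2[2][0]=43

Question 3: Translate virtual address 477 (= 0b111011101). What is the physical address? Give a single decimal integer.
Answer: 397

Derivation:
vaddr = 477 = 0b111011101
Split: l1_idx=7, l2_idx=1, offset=13
L1[7] = 2
L2[2][1] = 24
paddr = 24 * 16 + 13 = 397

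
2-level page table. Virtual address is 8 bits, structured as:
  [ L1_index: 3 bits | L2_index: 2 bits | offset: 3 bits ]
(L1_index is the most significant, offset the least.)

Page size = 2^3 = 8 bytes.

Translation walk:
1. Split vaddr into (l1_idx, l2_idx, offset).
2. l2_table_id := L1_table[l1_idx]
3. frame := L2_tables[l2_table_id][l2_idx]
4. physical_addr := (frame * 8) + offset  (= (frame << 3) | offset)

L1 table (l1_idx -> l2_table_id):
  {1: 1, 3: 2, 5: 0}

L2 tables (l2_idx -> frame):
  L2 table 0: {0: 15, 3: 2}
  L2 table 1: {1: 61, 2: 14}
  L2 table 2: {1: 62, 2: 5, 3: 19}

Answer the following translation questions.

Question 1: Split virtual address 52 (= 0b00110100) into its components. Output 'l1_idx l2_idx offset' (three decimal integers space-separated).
Answer: 1 2 4

Derivation:
vaddr = 52 = 0b00110100
  top 3 bits -> l1_idx = 1
  next 2 bits -> l2_idx = 2
  bottom 3 bits -> offset = 4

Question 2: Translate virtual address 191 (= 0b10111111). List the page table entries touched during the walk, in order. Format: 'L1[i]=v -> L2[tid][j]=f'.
vaddr = 191 = 0b10111111
Split: l1_idx=5, l2_idx=3, offset=7

Answer: L1[5]=0 -> L2[0][3]=2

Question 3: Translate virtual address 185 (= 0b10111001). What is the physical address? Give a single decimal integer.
Answer: 17

Derivation:
vaddr = 185 = 0b10111001
Split: l1_idx=5, l2_idx=3, offset=1
L1[5] = 0
L2[0][3] = 2
paddr = 2 * 8 + 1 = 17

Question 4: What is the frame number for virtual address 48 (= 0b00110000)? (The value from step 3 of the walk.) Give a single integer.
vaddr = 48: l1_idx=1, l2_idx=2
L1[1] = 1; L2[1][2] = 14

Answer: 14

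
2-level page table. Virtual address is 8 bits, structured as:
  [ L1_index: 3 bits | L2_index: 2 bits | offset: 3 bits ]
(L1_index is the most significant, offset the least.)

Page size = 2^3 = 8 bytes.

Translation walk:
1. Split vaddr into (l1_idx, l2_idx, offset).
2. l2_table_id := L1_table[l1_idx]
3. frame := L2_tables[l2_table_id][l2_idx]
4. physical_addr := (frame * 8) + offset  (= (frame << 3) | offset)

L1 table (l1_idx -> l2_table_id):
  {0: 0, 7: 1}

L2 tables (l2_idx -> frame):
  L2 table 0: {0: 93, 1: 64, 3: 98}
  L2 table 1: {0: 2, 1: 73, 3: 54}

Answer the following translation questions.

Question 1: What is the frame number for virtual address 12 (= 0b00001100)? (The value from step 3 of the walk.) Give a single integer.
Answer: 64

Derivation:
vaddr = 12: l1_idx=0, l2_idx=1
L1[0] = 0; L2[0][1] = 64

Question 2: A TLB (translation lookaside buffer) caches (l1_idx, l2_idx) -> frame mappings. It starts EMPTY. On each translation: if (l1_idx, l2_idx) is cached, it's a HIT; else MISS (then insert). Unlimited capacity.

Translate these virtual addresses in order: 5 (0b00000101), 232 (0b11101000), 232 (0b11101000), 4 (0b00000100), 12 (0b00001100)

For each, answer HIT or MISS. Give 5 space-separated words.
Answer: MISS MISS HIT HIT MISS

Derivation:
vaddr=5: (0,0) not in TLB -> MISS, insert
vaddr=232: (7,1) not in TLB -> MISS, insert
vaddr=232: (7,1) in TLB -> HIT
vaddr=4: (0,0) in TLB -> HIT
vaddr=12: (0,1) not in TLB -> MISS, insert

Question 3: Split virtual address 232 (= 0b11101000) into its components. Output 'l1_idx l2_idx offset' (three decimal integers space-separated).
vaddr = 232 = 0b11101000
  top 3 bits -> l1_idx = 7
  next 2 bits -> l2_idx = 1
  bottom 3 bits -> offset = 0

Answer: 7 1 0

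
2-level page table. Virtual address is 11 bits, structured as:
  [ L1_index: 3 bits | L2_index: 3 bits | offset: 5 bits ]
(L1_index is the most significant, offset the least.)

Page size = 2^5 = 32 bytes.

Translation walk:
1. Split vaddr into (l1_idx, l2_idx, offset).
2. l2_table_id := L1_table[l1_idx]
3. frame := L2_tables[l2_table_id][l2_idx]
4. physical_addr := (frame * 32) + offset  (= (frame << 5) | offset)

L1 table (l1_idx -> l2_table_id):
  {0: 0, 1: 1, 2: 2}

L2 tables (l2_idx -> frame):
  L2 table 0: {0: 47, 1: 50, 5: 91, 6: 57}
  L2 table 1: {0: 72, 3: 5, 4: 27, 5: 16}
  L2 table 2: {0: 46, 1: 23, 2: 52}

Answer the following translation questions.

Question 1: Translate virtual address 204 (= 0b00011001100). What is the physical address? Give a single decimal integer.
vaddr = 204 = 0b00011001100
Split: l1_idx=0, l2_idx=6, offset=12
L1[0] = 0
L2[0][6] = 57
paddr = 57 * 32 + 12 = 1836

Answer: 1836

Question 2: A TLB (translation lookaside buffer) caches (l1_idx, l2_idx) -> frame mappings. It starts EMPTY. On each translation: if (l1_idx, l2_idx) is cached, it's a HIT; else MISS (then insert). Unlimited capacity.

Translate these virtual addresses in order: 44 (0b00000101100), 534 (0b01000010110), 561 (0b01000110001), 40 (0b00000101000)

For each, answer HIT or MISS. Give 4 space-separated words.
Answer: MISS MISS MISS HIT

Derivation:
vaddr=44: (0,1) not in TLB -> MISS, insert
vaddr=534: (2,0) not in TLB -> MISS, insert
vaddr=561: (2,1) not in TLB -> MISS, insert
vaddr=40: (0,1) in TLB -> HIT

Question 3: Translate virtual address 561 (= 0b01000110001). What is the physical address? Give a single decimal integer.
Answer: 753

Derivation:
vaddr = 561 = 0b01000110001
Split: l1_idx=2, l2_idx=1, offset=17
L1[2] = 2
L2[2][1] = 23
paddr = 23 * 32 + 17 = 753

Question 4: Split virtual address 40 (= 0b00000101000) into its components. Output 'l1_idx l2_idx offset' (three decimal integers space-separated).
Answer: 0 1 8

Derivation:
vaddr = 40 = 0b00000101000
  top 3 bits -> l1_idx = 0
  next 3 bits -> l2_idx = 1
  bottom 5 bits -> offset = 8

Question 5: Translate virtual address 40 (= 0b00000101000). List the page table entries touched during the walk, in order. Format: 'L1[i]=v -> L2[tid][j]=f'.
Answer: L1[0]=0 -> L2[0][1]=50

Derivation:
vaddr = 40 = 0b00000101000
Split: l1_idx=0, l2_idx=1, offset=8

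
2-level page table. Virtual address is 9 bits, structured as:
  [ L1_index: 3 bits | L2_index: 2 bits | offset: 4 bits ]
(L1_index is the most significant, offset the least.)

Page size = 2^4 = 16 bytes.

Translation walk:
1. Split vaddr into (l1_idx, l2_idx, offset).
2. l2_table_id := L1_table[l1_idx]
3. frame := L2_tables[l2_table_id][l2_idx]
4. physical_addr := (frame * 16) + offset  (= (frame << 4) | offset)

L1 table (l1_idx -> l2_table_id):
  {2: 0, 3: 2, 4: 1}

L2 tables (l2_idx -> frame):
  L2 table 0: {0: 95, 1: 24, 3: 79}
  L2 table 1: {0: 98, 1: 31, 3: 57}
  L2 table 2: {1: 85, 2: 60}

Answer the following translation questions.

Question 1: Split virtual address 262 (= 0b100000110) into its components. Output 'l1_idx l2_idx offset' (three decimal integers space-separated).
vaddr = 262 = 0b100000110
  top 3 bits -> l1_idx = 4
  next 2 bits -> l2_idx = 0
  bottom 4 bits -> offset = 6

Answer: 4 0 6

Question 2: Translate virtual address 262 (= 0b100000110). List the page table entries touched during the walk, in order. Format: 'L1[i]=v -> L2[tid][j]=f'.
vaddr = 262 = 0b100000110
Split: l1_idx=4, l2_idx=0, offset=6

Answer: L1[4]=1 -> L2[1][0]=98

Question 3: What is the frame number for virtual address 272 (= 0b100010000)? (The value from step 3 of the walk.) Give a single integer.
Answer: 31

Derivation:
vaddr = 272: l1_idx=4, l2_idx=1
L1[4] = 1; L2[1][1] = 31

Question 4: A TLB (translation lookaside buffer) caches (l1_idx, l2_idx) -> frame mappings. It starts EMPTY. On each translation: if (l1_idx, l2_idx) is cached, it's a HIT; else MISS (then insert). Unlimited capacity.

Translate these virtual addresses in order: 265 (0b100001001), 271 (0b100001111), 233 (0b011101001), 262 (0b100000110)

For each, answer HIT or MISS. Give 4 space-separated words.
vaddr=265: (4,0) not in TLB -> MISS, insert
vaddr=271: (4,0) in TLB -> HIT
vaddr=233: (3,2) not in TLB -> MISS, insert
vaddr=262: (4,0) in TLB -> HIT

Answer: MISS HIT MISS HIT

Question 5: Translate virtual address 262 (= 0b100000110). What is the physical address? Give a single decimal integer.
vaddr = 262 = 0b100000110
Split: l1_idx=4, l2_idx=0, offset=6
L1[4] = 1
L2[1][0] = 98
paddr = 98 * 16 + 6 = 1574

Answer: 1574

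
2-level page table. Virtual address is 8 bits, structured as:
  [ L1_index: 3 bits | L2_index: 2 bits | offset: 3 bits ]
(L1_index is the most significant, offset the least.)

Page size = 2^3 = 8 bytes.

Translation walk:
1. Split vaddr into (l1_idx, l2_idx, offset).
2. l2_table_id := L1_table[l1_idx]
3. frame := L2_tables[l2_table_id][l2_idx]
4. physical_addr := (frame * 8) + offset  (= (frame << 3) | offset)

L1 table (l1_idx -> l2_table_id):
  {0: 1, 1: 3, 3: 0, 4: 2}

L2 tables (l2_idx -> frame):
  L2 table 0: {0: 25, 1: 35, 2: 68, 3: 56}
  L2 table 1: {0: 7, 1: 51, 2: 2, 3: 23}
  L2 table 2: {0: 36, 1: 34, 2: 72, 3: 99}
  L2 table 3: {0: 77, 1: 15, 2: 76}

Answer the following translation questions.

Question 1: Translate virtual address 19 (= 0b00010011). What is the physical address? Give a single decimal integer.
Answer: 19

Derivation:
vaddr = 19 = 0b00010011
Split: l1_idx=0, l2_idx=2, offset=3
L1[0] = 1
L2[1][2] = 2
paddr = 2 * 8 + 3 = 19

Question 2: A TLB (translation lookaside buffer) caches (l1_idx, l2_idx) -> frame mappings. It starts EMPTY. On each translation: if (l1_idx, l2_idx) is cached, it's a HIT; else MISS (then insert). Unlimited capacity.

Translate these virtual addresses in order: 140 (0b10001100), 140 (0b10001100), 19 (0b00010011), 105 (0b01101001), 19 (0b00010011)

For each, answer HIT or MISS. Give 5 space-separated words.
Answer: MISS HIT MISS MISS HIT

Derivation:
vaddr=140: (4,1) not in TLB -> MISS, insert
vaddr=140: (4,1) in TLB -> HIT
vaddr=19: (0,2) not in TLB -> MISS, insert
vaddr=105: (3,1) not in TLB -> MISS, insert
vaddr=19: (0,2) in TLB -> HIT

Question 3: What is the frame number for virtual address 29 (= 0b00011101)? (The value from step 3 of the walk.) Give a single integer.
vaddr = 29: l1_idx=0, l2_idx=3
L1[0] = 1; L2[1][3] = 23

Answer: 23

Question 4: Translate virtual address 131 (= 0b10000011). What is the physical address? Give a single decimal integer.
vaddr = 131 = 0b10000011
Split: l1_idx=4, l2_idx=0, offset=3
L1[4] = 2
L2[2][0] = 36
paddr = 36 * 8 + 3 = 291

Answer: 291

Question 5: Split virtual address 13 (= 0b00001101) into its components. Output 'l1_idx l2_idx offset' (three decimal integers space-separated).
Answer: 0 1 5

Derivation:
vaddr = 13 = 0b00001101
  top 3 bits -> l1_idx = 0
  next 2 bits -> l2_idx = 1
  bottom 3 bits -> offset = 5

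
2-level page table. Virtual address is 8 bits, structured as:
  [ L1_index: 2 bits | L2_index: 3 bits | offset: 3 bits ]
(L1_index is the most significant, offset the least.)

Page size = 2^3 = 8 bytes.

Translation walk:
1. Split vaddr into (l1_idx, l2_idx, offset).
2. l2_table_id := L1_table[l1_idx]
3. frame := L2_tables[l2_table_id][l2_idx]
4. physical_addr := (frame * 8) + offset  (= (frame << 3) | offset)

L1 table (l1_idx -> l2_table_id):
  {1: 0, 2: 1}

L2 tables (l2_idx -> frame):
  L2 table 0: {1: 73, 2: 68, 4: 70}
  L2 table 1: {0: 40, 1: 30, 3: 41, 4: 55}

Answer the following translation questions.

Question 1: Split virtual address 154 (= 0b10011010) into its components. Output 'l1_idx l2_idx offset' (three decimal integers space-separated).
vaddr = 154 = 0b10011010
  top 2 bits -> l1_idx = 2
  next 3 bits -> l2_idx = 3
  bottom 3 bits -> offset = 2

Answer: 2 3 2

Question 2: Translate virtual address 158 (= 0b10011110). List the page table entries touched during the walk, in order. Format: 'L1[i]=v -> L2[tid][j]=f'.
vaddr = 158 = 0b10011110
Split: l1_idx=2, l2_idx=3, offset=6

Answer: L1[2]=1 -> L2[1][3]=41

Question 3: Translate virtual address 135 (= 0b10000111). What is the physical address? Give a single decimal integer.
Answer: 327

Derivation:
vaddr = 135 = 0b10000111
Split: l1_idx=2, l2_idx=0, offset=7
L1[2] = 1
L2[1][0] = 40
paddr = 40 * 8 + 7 = 327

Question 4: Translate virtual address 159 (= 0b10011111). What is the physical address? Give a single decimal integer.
vaddr = 159 = 0b10011111
Split: l1_idx=2, l2_idx=3, offset=7
L1[2] = 1
L2[1][3] = 41
paddr = 41 * 8 + 7 = 335

Answer: 335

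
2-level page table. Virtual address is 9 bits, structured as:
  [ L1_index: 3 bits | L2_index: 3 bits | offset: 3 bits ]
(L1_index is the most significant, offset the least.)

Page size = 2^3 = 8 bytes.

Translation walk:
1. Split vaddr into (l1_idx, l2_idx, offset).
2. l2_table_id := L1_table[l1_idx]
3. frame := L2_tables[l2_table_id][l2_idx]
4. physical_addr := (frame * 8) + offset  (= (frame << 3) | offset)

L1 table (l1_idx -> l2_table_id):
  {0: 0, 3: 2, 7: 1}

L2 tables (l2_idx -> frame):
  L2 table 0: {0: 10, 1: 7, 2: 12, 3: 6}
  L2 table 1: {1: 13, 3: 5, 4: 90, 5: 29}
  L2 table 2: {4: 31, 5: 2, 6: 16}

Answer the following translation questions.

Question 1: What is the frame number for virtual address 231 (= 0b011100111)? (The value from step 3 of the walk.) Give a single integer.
vaddr = 231: l1_idx=3, l2_idx=4
L1[3] = 2; L2[2][4] = 31

Answer: 31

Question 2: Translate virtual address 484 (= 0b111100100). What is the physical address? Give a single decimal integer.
vaddr = 484 = 0b111100100
Split: l1_idx=7, l2_idx=4, offset=4
L1[7] = 1
L2[1][4] = 90
paddr = 90 * 8 + 4 = 724

Answer: 724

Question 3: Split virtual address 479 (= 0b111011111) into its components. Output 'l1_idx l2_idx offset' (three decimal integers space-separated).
vaddr = 479 = 0b111011111
  top 3 bits -> l1_idx = 7
  next 3 bits -> l2_idx = 3
  bottom 3 bits -> offset = 7

Answer: 7 3 7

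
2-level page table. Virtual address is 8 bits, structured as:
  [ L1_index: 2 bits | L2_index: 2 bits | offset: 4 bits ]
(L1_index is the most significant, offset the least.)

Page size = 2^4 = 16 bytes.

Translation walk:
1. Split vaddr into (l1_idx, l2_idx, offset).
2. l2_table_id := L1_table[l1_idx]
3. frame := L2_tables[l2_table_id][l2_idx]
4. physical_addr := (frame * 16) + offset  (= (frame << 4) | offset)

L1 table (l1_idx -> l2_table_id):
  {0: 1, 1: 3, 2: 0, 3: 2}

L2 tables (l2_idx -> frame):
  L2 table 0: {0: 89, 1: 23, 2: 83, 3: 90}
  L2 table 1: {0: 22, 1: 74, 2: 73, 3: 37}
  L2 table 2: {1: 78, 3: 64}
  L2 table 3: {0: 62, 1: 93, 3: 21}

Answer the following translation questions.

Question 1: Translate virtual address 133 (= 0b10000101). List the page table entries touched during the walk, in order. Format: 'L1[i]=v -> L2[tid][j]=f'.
Answer: L1[2]=0 -> L2[0][0]=89

Derivation:
vaddr = 133 = 0b10000101
Split: l1_idx=2, l2_idx=0, offset=5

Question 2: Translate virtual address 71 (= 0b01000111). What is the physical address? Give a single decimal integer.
Answer: 999

Derivation:
vaddr = 71 = 0b01000111
Split: l1_idx=1, l2_idx=0, offset=7
L1[1] = 3
L2[3][0] = 62
paddr = 62 * 16 + 7 = 999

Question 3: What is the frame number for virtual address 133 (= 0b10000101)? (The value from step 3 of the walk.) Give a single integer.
vaddr = 133: l1_idx=2, l2_idx=0
L1[2] = 0; L2[0][0] = 89

Answer: 89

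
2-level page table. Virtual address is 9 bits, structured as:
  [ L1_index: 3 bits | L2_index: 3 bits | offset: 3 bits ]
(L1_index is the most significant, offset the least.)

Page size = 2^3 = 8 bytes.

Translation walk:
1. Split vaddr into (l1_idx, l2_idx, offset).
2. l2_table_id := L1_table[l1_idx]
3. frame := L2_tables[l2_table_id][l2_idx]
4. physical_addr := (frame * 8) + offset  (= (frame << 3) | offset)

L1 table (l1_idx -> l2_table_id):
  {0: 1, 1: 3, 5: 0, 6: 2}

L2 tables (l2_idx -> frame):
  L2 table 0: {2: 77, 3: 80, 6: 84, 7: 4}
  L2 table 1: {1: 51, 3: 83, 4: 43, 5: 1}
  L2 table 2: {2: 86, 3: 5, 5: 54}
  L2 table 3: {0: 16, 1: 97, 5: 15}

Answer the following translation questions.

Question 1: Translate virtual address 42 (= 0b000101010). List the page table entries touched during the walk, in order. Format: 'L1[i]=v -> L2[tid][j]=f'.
Answer: L1[0]=1 -> L2[1][5]=1

Derivation:
vaddr = 42 = 0b000101010
Split: l1_idx=0, l2_idx=5, offset=2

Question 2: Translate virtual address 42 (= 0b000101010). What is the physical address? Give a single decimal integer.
vaddr = 42 = 0b000101010
Split: l1_idx=0, l2_idx=5, offset=2
L1[0] = 1
L2[1][5] = 1
paddr = 1 * 8 + 2 = 10

Answer: 10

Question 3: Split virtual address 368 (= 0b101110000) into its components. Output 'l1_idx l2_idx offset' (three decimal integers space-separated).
vaddr = 368 = 0b101110000
  top 3 bits -> l1_idx = 5
  next 3 bits -> l2_idx = 6
  bottom 3 bits -> offset = 0

Answer: 5 6 0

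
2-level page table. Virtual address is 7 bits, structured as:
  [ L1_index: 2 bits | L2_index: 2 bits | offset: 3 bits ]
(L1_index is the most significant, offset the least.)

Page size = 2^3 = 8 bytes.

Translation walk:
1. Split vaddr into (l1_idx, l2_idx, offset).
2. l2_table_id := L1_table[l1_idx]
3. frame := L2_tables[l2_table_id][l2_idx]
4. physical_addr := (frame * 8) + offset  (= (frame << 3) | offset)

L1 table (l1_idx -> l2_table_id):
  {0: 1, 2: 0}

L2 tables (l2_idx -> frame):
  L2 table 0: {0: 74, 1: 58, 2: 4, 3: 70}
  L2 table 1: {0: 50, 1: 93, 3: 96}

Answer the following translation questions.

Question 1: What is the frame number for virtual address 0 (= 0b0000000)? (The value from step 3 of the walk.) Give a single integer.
Answer: 50

Derivation:
vaddr = 0: l1_idx=0, l2_idx=0
L1[0] = 1; L2[1][0] = 50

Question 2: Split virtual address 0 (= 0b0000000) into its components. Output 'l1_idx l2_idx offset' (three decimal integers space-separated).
vaddr = 0 = 0b0000000
  top 2 bits -> l1_idx = 0
  next 2 bits -> l2_idx = 0
  bottom 3 bits -> offset = 0

Answer: 0 0 0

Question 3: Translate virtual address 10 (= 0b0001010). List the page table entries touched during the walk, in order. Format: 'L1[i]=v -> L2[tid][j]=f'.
Answer: L1[0]=1 -> L2[1][1]=93

Derivation:
vaddr = 10 = 0b0001010
Split: l1_idx=0, l2_idx=1, offset=2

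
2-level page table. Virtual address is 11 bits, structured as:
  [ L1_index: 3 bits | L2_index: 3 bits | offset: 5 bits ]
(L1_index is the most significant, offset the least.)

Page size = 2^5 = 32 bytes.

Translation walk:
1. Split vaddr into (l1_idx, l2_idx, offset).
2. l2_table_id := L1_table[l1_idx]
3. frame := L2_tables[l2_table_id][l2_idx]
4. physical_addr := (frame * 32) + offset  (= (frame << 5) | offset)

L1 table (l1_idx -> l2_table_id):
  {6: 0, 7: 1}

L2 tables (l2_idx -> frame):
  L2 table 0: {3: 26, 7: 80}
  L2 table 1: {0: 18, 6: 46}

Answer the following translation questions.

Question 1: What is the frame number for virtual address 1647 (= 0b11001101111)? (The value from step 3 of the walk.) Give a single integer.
Answer: 26

Derivation:
vaddr = 1647: l1_idx=6, l2_idx=3
L1[6] = 0; L2[0][3] = 26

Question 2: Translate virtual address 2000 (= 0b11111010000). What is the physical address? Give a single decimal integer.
vaddr = 2000 = 0b11111010000
Split: l1_idx=7, l2_idx=6, offset=16
L1[7] = 1
L2[1][6] = 46
paddr = 46 * 32 + 16 = 1488

Answer: 1488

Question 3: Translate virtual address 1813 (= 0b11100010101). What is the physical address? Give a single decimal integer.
Answer: 597

Derivation:
vaddr = 1813 = 0b11100010101
Split: l1_idx=7, l2_idx=0, offset=21
L1[7] = 1
L2[1][0] = 18
paddr = 18 * 32 + 21 = 597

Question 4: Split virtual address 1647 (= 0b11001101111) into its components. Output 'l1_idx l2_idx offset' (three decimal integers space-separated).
vaddr = 1647 = 0b11001101111
  top 3 bits -> l1_idx = 6
  next 3 bits -> l2_idx = 3
  bottom 5 bits -> offset = 15

Answer: 6 3 15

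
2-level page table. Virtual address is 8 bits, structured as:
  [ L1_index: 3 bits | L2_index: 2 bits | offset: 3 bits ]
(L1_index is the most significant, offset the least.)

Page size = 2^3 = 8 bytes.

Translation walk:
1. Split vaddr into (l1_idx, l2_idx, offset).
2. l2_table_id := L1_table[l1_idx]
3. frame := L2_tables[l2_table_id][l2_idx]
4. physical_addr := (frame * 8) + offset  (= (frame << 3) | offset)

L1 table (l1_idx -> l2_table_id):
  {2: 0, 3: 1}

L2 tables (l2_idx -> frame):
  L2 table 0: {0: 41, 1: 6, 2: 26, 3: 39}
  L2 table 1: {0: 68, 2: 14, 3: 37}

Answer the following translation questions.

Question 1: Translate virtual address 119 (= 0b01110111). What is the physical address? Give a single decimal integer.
Answer: 119

Derivation:
vaddr = 119 = 0b01110111
Split: l1_idx=3, l2_idx=2, offset=7
L1[3] = 1
L2[1][2] = 14
paddr = 14 * 8 + 7 = 119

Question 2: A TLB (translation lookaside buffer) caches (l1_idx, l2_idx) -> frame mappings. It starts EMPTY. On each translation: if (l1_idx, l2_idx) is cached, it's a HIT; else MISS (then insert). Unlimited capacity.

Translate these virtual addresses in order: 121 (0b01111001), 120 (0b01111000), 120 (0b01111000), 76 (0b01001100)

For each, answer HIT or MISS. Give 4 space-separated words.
Answer: MISS HIT HIT MISS

Derivation:
vaddr=121: (3,3) not in TLB -> MISS, insert
vaddr=120: (3,3) in TLB -> HIT
vaddr=120: (3,3) in TLB -> HIT
vaddr=76: (2,1) not in TLB -> MISS, insert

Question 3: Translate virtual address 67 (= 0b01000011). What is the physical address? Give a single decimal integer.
Answer: 331

Derivation:
vaddr = 67 = 0b01000011
Split: l1_idx=2, l2_idx=0, offset=3
L1[2] = 0
L2[0][0] = 41
paddr = 41 * 8 + 3 = 331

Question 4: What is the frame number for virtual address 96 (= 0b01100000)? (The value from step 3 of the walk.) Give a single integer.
vaddr = 96: l1_idx=3, l2_idx=0
L1[3] = 1; L2[1][0] = 68

Answer: 68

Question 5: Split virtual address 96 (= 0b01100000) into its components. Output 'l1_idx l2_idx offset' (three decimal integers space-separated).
vaddr = 96 = 0b01100000
  top 3 bits -> l1_idx = 3
  next 2 bits -> l2_idx = 0
  bottom 3 bits -> offset = 0

Answer: 3 0 0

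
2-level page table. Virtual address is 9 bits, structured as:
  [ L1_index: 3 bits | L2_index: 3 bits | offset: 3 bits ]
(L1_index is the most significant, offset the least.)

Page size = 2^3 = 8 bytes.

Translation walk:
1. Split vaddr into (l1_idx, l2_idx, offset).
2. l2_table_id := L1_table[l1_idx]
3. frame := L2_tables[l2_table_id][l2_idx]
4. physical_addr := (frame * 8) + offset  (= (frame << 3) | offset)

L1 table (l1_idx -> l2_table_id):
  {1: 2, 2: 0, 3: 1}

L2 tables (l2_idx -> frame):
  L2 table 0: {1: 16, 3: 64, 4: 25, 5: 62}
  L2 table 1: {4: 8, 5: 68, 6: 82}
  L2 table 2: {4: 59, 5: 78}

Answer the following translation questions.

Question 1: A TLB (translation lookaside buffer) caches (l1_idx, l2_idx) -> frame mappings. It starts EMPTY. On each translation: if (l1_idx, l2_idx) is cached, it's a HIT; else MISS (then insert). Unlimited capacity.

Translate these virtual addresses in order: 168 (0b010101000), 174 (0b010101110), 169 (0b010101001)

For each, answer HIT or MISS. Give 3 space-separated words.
vaddr=168: (2,5) not in TLB -> MISS, insert
vaddr=174: (2,5) in TLB -> HIT
vaddr=169: (2,5) in TLB -> HIT

Answer: MISS HIT HIT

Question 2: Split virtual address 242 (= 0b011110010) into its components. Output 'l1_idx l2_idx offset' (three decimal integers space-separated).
Answer: 3 6 2

Derivation:
vaddr = 242 = 0b011110010
  top 3 bits -> l1_idx = 3
  next 3 bits -> l2_idx = 6
  bottom 3 bits -> offset = 2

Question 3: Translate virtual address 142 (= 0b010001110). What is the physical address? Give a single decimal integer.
vaddr = 142 = 0b010001110
Split: l1_idx=2, l2_idx=1, offset=6
L1[2] = 0
L2[0][1] = 16
paddr = 16 * 8 + 6 = 134

Answer: 134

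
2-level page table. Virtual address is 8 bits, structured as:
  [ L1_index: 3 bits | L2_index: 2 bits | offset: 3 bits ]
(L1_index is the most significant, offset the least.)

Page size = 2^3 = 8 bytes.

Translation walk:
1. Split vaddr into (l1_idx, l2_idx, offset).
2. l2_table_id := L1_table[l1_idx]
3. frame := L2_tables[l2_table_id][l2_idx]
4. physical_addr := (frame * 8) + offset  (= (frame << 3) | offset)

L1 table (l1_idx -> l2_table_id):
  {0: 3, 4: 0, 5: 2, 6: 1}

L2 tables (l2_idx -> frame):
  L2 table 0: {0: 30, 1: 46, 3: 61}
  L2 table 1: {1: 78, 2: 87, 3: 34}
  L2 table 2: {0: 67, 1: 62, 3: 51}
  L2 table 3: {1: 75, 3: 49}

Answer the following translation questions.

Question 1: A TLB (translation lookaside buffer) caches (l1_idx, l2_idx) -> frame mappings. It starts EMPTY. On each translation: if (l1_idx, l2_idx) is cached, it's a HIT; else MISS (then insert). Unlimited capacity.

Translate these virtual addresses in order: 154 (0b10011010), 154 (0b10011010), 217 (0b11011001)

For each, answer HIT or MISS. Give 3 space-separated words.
vaddr=154: (4,3) not in TLB -> MISS, insert
vaddr=154: (4,3) in TLB -> HIT
vaddr=217: (6,3) not in TLB -> MISS, insert

Answer: MISS HIT MISS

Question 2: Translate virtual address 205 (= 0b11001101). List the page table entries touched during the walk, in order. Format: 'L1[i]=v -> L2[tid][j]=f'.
vaddr = 205 = 0b11001101
Split: l1_idx=6, l2_idx=1, offset=5

Answer: L1[6]=1 -> L2[1][1]=78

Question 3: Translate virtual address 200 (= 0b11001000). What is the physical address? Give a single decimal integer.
Answer: 624

Derivation:
vaddr = 200 = 0b11001000
Split: l1_idx=6, l2_idx=1, offset=0
L1[6] = 1
L2[1][1] = 78
paddr = 78 * 8 + 0 = 624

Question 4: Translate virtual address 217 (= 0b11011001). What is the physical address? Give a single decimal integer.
vaddr = 217 = 0b11011001
Split: l1_idx=6, l2_idx=3, offset=1
L1[6] = 1
L2[1][3] = 34
paddr = 34 * 8 + 1 = 273

Answer: 273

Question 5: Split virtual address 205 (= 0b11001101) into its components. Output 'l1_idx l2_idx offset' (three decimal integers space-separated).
Answer: 6 1 5

Derivation:
vaddr = 205 = 0b11001101
  top 3 bits -> l1_idx = 6
  next 2 bits -> l2_idx = 1
  bottom 3 bits -> offset = 5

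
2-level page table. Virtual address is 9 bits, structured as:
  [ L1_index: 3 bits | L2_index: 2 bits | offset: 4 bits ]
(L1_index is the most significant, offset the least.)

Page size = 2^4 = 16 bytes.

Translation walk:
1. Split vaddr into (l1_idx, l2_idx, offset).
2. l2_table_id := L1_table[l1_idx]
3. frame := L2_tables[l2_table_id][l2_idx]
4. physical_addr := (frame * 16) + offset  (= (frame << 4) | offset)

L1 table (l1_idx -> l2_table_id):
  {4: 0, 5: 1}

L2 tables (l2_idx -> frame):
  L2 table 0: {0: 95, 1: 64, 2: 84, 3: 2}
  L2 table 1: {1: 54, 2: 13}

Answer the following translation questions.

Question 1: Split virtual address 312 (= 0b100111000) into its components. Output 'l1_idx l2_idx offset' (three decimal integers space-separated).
Answer: 4 3 8

Derivation:
vaddr = 312 = 0b100111000
  top 3 bits -> l1_idx = 4
  next 2 bits -> l2_idx = 3
  bottom 4 bits -> offset = 8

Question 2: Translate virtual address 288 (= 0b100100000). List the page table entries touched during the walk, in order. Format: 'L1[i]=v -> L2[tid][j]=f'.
Answer: L1[4]=0 -> L2[0][2]=84

Derivation:
vaddr = 288 = 0b100100000
Split: l1_idx=4, l2_idx=2, offset=0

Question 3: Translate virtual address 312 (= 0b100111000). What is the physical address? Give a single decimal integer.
vaddr = 312 = 0b100111000
Split: l1_idx=4, l2_idx=3, offset=8
L1[4] = 0
L2[0][3] = 2
paddr = 2 * 16 + 8 = 40

Answer: 40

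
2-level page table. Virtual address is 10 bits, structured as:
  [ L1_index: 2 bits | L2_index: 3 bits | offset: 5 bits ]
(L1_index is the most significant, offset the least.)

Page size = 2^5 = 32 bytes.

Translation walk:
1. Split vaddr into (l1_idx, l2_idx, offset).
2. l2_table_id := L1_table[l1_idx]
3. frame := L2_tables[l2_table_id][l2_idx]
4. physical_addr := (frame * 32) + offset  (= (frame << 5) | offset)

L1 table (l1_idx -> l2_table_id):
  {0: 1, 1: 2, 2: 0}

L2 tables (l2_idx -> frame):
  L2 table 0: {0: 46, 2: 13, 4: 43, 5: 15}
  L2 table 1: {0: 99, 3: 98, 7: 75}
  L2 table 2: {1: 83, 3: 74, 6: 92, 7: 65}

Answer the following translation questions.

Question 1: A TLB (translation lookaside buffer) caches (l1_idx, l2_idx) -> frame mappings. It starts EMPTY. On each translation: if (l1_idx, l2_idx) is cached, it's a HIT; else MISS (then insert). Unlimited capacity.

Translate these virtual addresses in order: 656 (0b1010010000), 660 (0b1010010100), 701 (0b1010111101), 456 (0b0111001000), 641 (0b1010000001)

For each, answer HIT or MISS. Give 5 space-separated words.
Answer: MISS HIT MISS MISS HIT

Derivation:
vaddr=656: (2,4) not in TLB -> MISS, insert
vaddr=660: (2,4) in TLB -> HIT
vaddr=701: (2,5) not in TLB -> MISS, insert
vaddr=456: (1,6) not in TLB -> MISS, insert
vaddr=641: (2,4) in TLB -> HIT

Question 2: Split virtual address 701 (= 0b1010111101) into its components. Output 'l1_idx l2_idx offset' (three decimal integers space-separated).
Answer: 2 5 29

Derivation:
vaddr = 701 = 0b1010111101
  top 2 bits -> l1_idx = 2
  next 3 bits -> l2_idx = 5
  bottom 5 bits -> offset = 29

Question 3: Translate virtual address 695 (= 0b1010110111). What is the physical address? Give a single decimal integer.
vaddr = 695 = 0b1010110111
Split: l1_idx=2, l2_idx=5, offset=23
L1[2] = 0
L2[0][5] = 15
paddr = 15 * 32 + 23 = 503

Answer: 503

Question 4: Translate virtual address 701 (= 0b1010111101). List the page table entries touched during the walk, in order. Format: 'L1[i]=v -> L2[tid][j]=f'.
Answer: L1[2]=0 -> L2[0][5]=15

Derivation:
vaddr = 701 = 0b1010111101
Split: l1_idx=2, l2_idx=5, offset=29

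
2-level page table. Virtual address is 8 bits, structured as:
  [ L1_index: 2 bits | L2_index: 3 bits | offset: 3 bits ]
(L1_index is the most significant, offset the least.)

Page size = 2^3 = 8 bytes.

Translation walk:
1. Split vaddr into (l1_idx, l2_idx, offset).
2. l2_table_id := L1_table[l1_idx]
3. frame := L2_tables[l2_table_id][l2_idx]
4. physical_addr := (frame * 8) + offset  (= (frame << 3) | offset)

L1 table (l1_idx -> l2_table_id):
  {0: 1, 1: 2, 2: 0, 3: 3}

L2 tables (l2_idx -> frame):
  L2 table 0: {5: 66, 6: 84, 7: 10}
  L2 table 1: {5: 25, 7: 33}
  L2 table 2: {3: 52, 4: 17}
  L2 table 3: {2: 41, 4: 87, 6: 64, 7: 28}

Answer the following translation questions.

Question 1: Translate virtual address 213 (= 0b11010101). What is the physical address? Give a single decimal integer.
Answer: 333

Derivation:
vaddr = 213 = 0b11010101
Split: l1_idx=3, l2_idx=2, offset=5
L1[3] = 3
L2[3][2] = 41
paddr = 41 * 8 + 5 = 333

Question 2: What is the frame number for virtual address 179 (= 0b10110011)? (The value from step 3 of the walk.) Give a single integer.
vaddr = 179: l1_idx=2, l2_idx=6
L1[2] = 0; L2[0][6] = 84

Answer: 84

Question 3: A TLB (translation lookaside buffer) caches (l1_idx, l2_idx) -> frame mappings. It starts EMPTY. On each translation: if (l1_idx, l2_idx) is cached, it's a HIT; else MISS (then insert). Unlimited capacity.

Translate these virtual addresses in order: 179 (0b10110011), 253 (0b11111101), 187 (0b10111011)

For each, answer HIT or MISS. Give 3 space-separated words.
vaddr=179: (2,6) not in TLB -> MISS, insert
vaddr=253: (3,7) not in TLB -> MISS, insert
vaddr=187: (2,7) not in TLB -> MISS, insert

Answer: MISS MISS MISS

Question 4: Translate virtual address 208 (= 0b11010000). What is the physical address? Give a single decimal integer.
Answer: 328

Derivation:
vaddr = 208 = 0b11010000
Split: l1_idx=3, l2_idx=2, offset=0
L1[3] = 3
L2[3][2] = 41
paddr = 41 * 8 + 0 = 328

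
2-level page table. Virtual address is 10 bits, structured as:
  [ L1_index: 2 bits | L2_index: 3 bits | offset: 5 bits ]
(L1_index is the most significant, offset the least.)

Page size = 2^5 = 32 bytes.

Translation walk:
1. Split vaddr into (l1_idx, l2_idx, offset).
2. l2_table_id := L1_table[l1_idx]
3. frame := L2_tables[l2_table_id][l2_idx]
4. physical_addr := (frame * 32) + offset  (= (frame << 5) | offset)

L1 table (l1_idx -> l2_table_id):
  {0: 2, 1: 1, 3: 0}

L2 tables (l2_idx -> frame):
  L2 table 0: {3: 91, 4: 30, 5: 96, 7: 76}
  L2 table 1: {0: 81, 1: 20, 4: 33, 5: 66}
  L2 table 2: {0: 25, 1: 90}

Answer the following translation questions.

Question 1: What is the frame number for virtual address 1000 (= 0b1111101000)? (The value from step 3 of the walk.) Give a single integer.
vaddr = 1000: l1_idx=3, l2_idx=7
L1[3] = 0; L2[0][7] = 76

Answer: 76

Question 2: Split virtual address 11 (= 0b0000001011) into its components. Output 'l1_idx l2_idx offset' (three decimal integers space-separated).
vaddr = 11 = 0b0000001011
  top 2 bits -> l1_idx = 0
  next 3 bits -> l2_idx = 0
  bottom 5 bits -> offset = 11

Answer: 0 0 11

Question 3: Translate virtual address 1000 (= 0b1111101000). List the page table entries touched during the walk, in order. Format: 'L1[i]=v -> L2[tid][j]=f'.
Answer: L1[3]=0 -> L2[0][7]=76

Derivation:
vaddr = 1000 = 0b1111101000
Split: l1_idx=3, l2_idx=7, offset=8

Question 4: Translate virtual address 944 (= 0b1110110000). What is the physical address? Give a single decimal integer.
Answer: 3088

Derivation:
vaddr = 944 = 0b1110110000
Split: l1_idx=3, l2_idx=5, offset=16
L1[3] = 0
L2[0][5] = 96
paddr = 96 * 32 + 16 = 3088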